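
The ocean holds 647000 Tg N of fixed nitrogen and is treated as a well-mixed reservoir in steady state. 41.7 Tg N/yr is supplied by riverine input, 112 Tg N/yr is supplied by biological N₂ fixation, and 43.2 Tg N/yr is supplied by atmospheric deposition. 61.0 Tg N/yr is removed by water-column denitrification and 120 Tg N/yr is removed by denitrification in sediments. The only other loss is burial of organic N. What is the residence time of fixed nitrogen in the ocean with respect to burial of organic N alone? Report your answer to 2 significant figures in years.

At steady state ΣF_in = ΣF_out.
ΣF_in = 41.7 + 112 + 43.2 = 196.90 Tg N/yr.
Burial of organic N flux = ΣF_in − (61.0 + 120) = 196.90 − 181.0 = 15.90 Tg N/yr.
τ = M / F = 647000 / 15.90 = 40690 yr.

41000 yr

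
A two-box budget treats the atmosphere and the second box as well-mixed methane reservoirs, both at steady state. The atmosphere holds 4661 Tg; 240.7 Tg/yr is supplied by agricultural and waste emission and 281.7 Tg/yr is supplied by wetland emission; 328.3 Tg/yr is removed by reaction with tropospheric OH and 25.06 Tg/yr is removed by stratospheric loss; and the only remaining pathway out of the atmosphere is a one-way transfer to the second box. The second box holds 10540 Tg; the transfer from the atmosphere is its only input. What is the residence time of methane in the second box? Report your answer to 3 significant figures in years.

62.4 yr

Balance the atmosphere: ΣF_in = 240.7 + 281.7 = 522.40 Tg/yr.
Transfer to the second box = ΣF_in − (328.3 + 25.06) = 169.04 Tg/yr.
At steady state the output of the second box equals its input, 169.04 Tg/yr.
τ = M / F = 10540 / 169.04 = 62.35 yr.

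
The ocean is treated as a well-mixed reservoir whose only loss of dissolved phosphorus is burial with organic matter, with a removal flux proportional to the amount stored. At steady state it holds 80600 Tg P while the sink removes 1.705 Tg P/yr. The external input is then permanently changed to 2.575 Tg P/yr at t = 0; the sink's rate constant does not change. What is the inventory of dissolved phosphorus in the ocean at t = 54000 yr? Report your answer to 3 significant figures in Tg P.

109000 Tg P

τ = M₀/F₀ = 80600/1.705 = 47270 yr; rate constant k = 1/τ.
New steady state M_∞ = F₁/k = F₁·τ = 2.575 × 47270 = 121730 Tg P.
M(t) = M_∞ + (M₀ − M_∞)·e^(−t/τ); t/τ = 54000/47270 = 1.142, so e^(−t/τ) = 0.3191.
M(t) = 121730 − 41130 × 0.3191 = 108600 Tg P.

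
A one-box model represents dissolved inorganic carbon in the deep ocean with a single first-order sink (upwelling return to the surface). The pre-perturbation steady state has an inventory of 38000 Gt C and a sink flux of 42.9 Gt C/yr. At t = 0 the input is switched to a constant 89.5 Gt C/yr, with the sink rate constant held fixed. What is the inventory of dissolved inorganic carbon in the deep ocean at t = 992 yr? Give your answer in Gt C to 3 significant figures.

65800 Gt C

τ = M₀/F₀ = 38000/42.9 = 885.8 yr; rate constant k = 1/τ.
New steady state M_∞ = F₁/k = F₁·τ = 89.5 × 885.8 = 79277 Gt C.
M(t) = M_∞ + (M₀ − M_∞)·e^(−t/τ); t/τ = 992/885.8 = 1.120, so e^(−t/τ) = 0.3263.
M(t) = 79277 − 41280 × 0.3263 = 65808 Gt C.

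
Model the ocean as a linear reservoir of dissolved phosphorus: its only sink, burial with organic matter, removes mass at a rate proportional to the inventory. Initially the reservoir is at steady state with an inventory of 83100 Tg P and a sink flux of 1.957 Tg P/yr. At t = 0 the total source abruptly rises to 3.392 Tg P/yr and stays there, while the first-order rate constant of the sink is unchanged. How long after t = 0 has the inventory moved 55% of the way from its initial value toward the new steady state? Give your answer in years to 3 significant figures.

33900 yr

τ = M₀/F₀ = 83100/1.957 = 42460 yr.
The remaining gap fraction is e^(−t/τ); 55% covered ⇒ e^(−t/τ) = 0.450.
t = −τ ln(0.450) = 42460 × 0.7985 = 33910 yr.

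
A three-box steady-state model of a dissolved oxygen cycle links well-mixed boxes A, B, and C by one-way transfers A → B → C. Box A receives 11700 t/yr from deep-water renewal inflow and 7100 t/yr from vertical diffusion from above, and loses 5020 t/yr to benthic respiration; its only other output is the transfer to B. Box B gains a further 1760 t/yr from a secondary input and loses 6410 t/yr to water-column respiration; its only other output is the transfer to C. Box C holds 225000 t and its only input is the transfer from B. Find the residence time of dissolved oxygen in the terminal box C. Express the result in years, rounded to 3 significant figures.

24.6 yr

Box A: F(A→B) = (11700 + 7100) − 5020 = 13780 t/yr.
Box B: F(B→C) = (13780 + 1760) − 6410 = 9130.0 t/yr.
Box C throughput = its input = 9130.0 t/yr; τ = 225000 / 9130.0 = 24.64 yr.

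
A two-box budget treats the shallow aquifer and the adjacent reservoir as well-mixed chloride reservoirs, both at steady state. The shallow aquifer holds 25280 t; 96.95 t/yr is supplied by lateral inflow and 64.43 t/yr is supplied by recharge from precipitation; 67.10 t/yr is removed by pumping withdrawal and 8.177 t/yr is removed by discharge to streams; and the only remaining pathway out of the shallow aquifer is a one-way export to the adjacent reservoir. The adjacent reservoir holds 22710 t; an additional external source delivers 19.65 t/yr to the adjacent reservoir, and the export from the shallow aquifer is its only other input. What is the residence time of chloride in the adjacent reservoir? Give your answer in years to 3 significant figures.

215 yr

Balance the shallow aquifer: ΣF_in = 96.95 + 64.43 = 161.38 t/yr.
Export to the adjacent reservoir = ΣF_in − (67.10 + 8.177) = 86.103 t/yr.
Total input to the adjacent reservoir = 86.103 + 19.65 = 105.75 t/yr; at steady state this equals its total output.
τ = M / F = 22710 / 105.75 = 214.7 yr.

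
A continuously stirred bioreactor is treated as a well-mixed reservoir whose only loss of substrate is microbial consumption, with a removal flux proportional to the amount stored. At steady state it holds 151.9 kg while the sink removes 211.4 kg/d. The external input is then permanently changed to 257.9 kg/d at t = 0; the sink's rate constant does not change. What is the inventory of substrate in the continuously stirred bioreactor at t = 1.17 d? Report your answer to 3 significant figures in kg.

179 kg

Residence time τ = M₀/F₀ = 0.7185 d. The eventual steady state is M_∞ = M₀·(F₁/F₀) = 151.9 × 257.9/211.4 = 185.31 kg.
The anomaly ΔM(t) = M(t) − M_∞ decays as ΔM₀·e^(−t/τ) with ΔM₀ = 151.9 − 185.31 = −33.41 kg.
At t = 1.17 d, e^(−t/τ) = e^(−1.628) = 0.1963, so ΔM = −6.558 kg and M = 185.31 − 6.558 = 178.75 kg.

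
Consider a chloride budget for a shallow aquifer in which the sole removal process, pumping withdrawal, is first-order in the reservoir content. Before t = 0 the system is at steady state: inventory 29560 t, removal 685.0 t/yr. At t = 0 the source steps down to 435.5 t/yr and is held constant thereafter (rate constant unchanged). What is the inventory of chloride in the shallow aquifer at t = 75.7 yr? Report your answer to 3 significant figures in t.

20700 t

The sink rate constant is k = F₀/M₀ = 685.0/29560 = 0.02317 yr⁻¹.
Solving dM/dt = F₁ − kM with M(0) = M₀ gives M(t) = F₁/k + (M₀ − F₁/k)·e^(−kt).
F₁/k = 435.5/0.02317 = 18793 t; kt = 0.02317 × 75.7 = 1.754, e^(−kt) = 0.1730.
M(75.7) = 18793 + (29560 − 18793) × 0.1730 = 18793 + 1863 = 20656 t.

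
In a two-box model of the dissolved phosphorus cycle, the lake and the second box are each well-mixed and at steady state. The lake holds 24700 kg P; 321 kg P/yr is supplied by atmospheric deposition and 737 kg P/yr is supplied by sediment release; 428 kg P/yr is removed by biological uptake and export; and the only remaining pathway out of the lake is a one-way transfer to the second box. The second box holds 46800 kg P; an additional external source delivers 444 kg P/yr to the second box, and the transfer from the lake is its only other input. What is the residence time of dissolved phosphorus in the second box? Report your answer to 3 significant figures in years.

43.6 yr

Balance the lake: ΣF_in = 321 + 737 = 1058.0 kg P/yr.
Transfer to the second box = ΣF_in − (428) = 630.00 kg P/yr.
Total input to the second box = 630.00 + 444 = 1074.0 kg P/yr; at steady state this equals its total output.
τ = M / F = 46800 / 1074.0 = 43.58 yr.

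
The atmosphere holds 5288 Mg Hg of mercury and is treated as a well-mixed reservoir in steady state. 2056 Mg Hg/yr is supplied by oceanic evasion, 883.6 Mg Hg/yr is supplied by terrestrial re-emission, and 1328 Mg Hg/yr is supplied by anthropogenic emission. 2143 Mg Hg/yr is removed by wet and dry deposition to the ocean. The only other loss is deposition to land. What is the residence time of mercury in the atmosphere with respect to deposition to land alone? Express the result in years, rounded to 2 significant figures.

At steady state ΣF_in = ΣF_out.
ΣF_in = 2056 + 883.6 + 1328 = 4267.6 Mg Hg/yr.
Deposition to land flux = ΣF_in − (2143) = 4267.6 − 2143 = 2125 Mg Hg/yr.
τ = M / F = 5288 / 2125 = 2.489 yr.

2.5 yr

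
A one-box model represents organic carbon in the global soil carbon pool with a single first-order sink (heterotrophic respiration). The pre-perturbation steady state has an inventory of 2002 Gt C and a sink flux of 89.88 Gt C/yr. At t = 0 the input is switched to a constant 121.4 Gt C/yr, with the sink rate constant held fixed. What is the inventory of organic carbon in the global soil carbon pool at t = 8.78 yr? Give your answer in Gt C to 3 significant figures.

The sink rate constant is k = F₀/M₀ = 89.88/2002 = 0.04490 yr⁻¹.
Solving dM/dt = F₁ − kM with M(0) = M₀ gives M(t) = F₁/k + (M₀ − F₁/k)·e^(−kt).
F₁/k = 121.4/0.04490 = 2704.1 Gt C; kt = 0.04490 × 8.78 = 0.3942, e^(−kt) = 0.6742.
M(8.78) = 2704.1 + (2002 − 2704.1) × 0.6742 = 2704.1 − 473.4 = 2230.7 Gt C.

2230 Gt C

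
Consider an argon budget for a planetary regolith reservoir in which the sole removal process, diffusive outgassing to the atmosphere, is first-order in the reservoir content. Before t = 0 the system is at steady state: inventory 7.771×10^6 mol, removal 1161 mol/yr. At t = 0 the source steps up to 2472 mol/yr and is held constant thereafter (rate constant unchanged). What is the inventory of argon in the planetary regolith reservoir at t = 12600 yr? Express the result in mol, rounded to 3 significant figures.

1.52×10^7 mol

τ = M₀/F₀ = 7.771×10^6/1161 = 6693 yr; rate constant k = 1/τ.
New steady state M_∞ = F₁/k = F₁·τ = 2472 × 6693 = 1.6546×10^7 mol.
M(t) = M_∞ + (M₀ − M_∞)·e^(−t/τ); t/τ = 12600/6693 = 1.882, so e^(−t/τ) = 0.1522.
M(t) = 1.6546×10^7 − 8.775×10^6 × 0.1522 = 1.5210×10^7 mol.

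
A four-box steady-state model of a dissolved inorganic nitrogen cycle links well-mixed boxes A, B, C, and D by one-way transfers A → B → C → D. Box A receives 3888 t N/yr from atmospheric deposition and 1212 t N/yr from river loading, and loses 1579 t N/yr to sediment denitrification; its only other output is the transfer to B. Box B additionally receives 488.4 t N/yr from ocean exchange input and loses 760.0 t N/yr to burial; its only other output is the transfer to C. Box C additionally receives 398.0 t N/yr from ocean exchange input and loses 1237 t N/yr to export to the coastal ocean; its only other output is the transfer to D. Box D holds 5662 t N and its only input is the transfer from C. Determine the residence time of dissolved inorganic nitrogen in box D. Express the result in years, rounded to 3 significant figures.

2.35 yr

Box A: F(A→B) = (3888 + 1212) − 1579 = 3521.0 t N/yr.
Box B: F(B→C) = (3521.0 + 488.4) − 760.0 = 3249.4 t N/yr.
Box C: F(C→D) = (3249.4 + 398.0) − 1237 = 2410.4 t N/yr.
Box D throughput = its input = 2410.4 t N/yr; τ = 5662 / 2410.4 = 2.349 yr.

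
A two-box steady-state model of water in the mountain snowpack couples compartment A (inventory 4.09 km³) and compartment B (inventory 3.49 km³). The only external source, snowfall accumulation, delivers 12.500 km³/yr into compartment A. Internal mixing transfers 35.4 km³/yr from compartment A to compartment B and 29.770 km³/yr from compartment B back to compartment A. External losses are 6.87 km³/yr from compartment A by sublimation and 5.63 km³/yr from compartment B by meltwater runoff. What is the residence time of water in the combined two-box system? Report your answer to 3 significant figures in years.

For the system as a whole, the A↔B exchange is internal and contributes nothing to the throughput; only the external sinks remove mass.
M_total = 4.09 + 3.49 = 7.5800 km³.
ΣF_external_out = 6.87 + 5.63 = 12.500 km³/yr.
τ = M_total / ΣF_ext = 7.5800 / 12.500 = 0.6064 yr.

0.606 yr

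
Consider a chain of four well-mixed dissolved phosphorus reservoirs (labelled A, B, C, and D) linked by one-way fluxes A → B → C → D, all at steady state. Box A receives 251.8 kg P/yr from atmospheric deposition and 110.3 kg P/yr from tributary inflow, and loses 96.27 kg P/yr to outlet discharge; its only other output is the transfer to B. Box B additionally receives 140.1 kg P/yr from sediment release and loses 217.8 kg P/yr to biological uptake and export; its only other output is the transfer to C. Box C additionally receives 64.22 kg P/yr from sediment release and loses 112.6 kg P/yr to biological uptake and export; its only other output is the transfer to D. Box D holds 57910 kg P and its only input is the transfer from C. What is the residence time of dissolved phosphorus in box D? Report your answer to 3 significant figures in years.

Box A: F(A→B) = (251.8 + 110.3) − 96.27 = 265.83 kg P/yr.
Box B: F(B→C) = (265.83 + 140.1) − 217.8 = 188.13 kg P/yr.
Box C: F(C→D) = (188.13 + 64.22) − 112.6 = 139.75 kg P/yr.
Box D throughput = its input = 139.75 kg P/yr; τ = 57910 / 139.75 = 414.4 yr.

414 yr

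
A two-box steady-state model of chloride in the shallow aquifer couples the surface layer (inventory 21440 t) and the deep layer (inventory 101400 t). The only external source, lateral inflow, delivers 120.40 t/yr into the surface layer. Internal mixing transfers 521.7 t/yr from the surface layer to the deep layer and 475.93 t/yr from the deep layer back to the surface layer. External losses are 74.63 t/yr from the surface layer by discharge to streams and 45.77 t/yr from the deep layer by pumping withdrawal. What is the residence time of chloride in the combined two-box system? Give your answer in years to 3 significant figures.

1020 yr

Residence time in the combined system uses the total inventory and the total *external* removal — internal exchanges between the two boxes cancel.
M_total = 21440 + 101400 = 122840 t.
ΣF_external_out = 74.63 + 45.77 = 120.40 t/yr.
τ = M_total / ΣF_ext = 122840 / 120.40 = 1020 yr.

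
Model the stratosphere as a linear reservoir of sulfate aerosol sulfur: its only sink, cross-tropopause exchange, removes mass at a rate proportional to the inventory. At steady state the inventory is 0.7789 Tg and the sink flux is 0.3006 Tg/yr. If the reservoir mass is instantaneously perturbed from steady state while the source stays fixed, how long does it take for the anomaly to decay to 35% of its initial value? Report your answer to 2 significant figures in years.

For a linear reservoir the anomaly decays as exp(−t/τ) with τ = M/F = 0.7789/0.3006 = 2.591 yr.
exp(−t/τ) = 0.35 ⇒ t = −τ ln(0.35) = 2.591 × 1.050 = 2.720 yr.

2.7 yr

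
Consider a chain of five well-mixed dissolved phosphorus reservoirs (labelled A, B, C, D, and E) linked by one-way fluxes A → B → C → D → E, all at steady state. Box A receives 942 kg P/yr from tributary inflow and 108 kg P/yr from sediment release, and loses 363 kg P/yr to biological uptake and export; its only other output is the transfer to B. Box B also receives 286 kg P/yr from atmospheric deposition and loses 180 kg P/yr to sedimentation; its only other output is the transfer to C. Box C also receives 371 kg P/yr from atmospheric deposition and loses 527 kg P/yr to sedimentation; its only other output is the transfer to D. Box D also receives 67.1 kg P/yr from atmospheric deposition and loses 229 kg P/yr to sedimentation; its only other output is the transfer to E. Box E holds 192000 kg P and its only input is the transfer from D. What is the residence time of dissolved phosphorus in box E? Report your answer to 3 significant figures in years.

Box A: F(A→B) = (942 + 108) − 363 = 687.00 kg P/yr.
Box B: F(B→C) = (687.00 + 286) − 180 = 793.00 kg P/yr.
Box C: F(C→D) = (793.00 + 371) − 527 = 637.00 kg P/yr.
Box D: F(D→E) = (637.00 + 67.1) − 229 = 475.10 kg P/yr.
Box E throughput = its input = 475.10 kg P/yr; τ = 192000 / 475.10 = 404.1 yr.

404 yr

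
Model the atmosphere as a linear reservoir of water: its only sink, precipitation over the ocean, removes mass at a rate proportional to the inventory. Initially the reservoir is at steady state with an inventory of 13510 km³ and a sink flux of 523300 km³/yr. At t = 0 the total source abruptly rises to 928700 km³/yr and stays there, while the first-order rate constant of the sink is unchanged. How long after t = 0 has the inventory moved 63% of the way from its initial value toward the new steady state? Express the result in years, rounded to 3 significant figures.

0.0257 yr

τ = M₀/F₀ = 13510/523300 = 0.02582 yr.
The remaining gap fraction is e^(−t/τ); 63% covered ⇒ e^(−t/τ) = 0.370.
t = −τ ln(0.370) = 0.02582 × 0.9943 = 0.02567 yr.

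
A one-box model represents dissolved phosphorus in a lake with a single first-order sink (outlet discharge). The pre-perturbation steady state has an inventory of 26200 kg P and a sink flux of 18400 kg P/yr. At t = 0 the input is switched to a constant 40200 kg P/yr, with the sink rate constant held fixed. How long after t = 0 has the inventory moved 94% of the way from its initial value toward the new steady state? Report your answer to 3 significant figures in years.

τ = M₀/F₀ = 26200/18400 = 1.424 yr.
The remaining gap fraction is e^(−t/τ); 94% covered ⇒ e^(−t/τ) = 0.0600.
t = −τ ln(0.0600) = 1.424 × 2.813 = 4.006 yr.

4.01 yr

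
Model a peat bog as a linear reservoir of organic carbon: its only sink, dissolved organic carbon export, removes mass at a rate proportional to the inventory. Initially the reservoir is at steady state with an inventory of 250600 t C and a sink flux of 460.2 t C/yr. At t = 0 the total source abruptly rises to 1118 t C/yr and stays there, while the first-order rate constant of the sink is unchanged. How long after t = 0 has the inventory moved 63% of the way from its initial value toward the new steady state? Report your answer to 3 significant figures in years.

τ = M₀/F₀ = 250600/460.2 = 544.5 yr.
The remaining gap fraction is e^(−t/τ); 63% covered ⇒ e^(−t/τ) = 0.370.
t = −τ ln(0.370) = 544.5 × 0.9943 = 541.4 yr.

541 yr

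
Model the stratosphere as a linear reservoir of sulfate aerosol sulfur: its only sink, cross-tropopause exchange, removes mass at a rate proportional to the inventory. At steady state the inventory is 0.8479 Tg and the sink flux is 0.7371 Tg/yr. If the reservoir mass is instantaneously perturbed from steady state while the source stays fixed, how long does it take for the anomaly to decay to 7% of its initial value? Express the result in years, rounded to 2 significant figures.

3.1 yr

For a linear reservoir the anomaly decays as exp(−t/τ) with τ = M/F = 0.8479/0.7371 = 1.150 yr.
exp(−t/τ) = 0.07 ⇒ t = −τ ln(0.07) = 1.150 × 2.659 = 3.059 yr.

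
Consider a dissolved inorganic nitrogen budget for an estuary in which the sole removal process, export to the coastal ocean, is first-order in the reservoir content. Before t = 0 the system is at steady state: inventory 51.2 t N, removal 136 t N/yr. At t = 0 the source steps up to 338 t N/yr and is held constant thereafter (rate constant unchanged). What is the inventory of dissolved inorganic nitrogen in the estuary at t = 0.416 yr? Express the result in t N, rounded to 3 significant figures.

Residence time τ = M₀/F₀ = 0.3765 yr. The eventual steady state is M_∞ = M₀·(F₁/F₀) = 51.2 × 338/136 = 127.25 t N.
The anomaly ΔM(t) = M(t) − M_∞ decays as ΔM₀·e^(−t/τ) with ΔM₀ = 51.2 − 127.25 = −76.05 t N.
At t = 0.416 yr, e^(−t/τ) = e^(−1.105) = 0.3312, so ΔM = −25.19 t N and M = 127.25 − 25.19 = 102.06 t N.

102 t N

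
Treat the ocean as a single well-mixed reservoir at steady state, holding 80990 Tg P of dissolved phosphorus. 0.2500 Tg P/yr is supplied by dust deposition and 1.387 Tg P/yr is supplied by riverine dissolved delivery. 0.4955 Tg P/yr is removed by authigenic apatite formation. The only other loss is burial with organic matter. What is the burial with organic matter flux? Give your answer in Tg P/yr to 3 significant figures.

1.14 Tg P/yr

At steady state ΣF_in = ΣF_out.
ΣF_in = 0.2500 + 1.387 = 1.6370 Tg P/yr.
Burial with organic matter flux = ΣF_in − (0.4955) = 1.6370 − 0.4955 = 1.141 Tg P/yr.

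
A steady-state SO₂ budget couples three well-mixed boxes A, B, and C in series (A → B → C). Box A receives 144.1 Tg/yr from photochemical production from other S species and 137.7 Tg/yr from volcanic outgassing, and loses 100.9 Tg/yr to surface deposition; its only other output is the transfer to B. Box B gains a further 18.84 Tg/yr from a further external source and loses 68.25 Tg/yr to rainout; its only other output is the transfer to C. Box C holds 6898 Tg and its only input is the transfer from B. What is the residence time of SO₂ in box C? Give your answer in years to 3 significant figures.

52.5 yr

Box A: F(A→B) = (144.1 + 137.7) − 100.9 = 180.90 Tg/yr.
Box B: F(B→C) = (180.90 + 18.84) − 68.25 = 131.49 Tg/yr.
Box C throughput = its input = 131.49 Tg/yr; τ = 6898 / 131.49 = 52.46 yr.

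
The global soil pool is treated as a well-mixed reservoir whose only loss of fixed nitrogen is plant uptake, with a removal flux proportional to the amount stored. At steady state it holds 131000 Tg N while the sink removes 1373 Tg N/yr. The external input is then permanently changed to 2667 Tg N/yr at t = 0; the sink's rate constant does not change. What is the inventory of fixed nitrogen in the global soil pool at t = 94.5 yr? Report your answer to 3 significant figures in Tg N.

τ = M₀/F₀ = 131000/1373 = 95.41 yr; rate constant k = 1/τ.
New steady state M_∞ = F₁/k = F₁·τ = 2667 × 95.41 = 254460 Tg N.
M(t) = M_∞ + (M₀ − M_∞)·e^(−t/τ); t/τ = 94.5/95.41 = 0.9904, so e^(−t/τ) = 0.3714.
M(t) = 254460 − 123500 × 0.3714 = 208610 Tg N.

209000 Tg N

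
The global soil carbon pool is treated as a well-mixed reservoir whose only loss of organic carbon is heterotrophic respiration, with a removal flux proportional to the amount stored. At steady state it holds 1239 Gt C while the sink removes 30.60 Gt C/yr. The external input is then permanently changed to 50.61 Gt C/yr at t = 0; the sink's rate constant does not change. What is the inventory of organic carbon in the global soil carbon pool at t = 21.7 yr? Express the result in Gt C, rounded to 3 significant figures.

The sink rate constant is k = F₀/M₀ = 30.60/1239 = 0.02470 yr⁻¹.
Solving dM/dt = F₁ − kM with M(0) = M₀ gives M(t) = F₁/k + (M₀ − F₁/k)·e^(−kt).
F₁/k = 50.61/0.02470 = 2049.2 Gt C; kt = 0.02470 × 21.7 = 0.5359, e^(−kt) = 0.5851.
M(21.7) = 2049.2 + (1239 − 2049.2) × 0.5851 = 2049.2 − 474.1 = 1575.1 Gt C.

1580 Gt C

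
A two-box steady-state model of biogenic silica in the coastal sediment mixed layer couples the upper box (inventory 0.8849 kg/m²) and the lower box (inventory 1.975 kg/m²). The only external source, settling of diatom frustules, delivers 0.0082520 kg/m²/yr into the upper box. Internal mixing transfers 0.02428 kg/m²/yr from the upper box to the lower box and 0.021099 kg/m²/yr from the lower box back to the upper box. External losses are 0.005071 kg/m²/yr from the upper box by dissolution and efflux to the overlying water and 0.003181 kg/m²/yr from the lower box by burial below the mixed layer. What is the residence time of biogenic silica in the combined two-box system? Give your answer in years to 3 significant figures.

347 yr

Treat the two boxes together as one reservoir: the mixing fluxes between them are internal recycling, so τ = ΣM / Σ(external losses).
M_total = 0.8849 + 1.975 = 2.8599 kg/m².
ΣF_external_out = 0.005071 + 0.003181 = 0.0082520 kg/m²/yr.
τ = M_total / ΣF_ext = 2.8599 / 0.0082520 = 346.6 yr.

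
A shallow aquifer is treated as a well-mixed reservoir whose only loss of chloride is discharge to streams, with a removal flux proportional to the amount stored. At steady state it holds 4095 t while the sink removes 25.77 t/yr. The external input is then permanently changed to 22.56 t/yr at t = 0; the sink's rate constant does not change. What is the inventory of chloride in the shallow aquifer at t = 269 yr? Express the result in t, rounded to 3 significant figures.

3680 t

τ = M₀/F₀ = 4095/25.77 = 158.9 yr; rate constant k = 1/τ.
New steady state M_∞ = F₁/k = F₁·τ = 22.56 × 158.9 = 3584.9 t.
M(t) = M_∞ + (M₀ − M_∞)·e^(−t/τ); t/τ = 269/158.9 = 1.693, so e^(−t/τ) = 0.1840.
M(t) = 3584.9 + 510.1 × 0.1840 = 3678.8 t.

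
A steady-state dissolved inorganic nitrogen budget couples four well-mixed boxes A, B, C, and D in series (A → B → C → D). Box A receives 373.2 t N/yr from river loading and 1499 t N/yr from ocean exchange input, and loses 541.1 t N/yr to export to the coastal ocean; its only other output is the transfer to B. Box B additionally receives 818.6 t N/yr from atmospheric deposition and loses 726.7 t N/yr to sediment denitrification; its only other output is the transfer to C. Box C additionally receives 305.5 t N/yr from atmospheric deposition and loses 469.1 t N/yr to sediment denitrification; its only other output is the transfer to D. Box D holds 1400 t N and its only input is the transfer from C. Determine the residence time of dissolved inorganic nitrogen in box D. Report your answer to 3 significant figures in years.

Box A: F(A→B) = (373.2 + 1499) − 541.1 = 1331.1 t N/yr.
Box B: F(B→C) = (1331.1 + 818.6) − 726.7 = 1423.0 t N/yr.
Box C: F(C→D) = (1423.0 + 305.5) − 469.1 = 1259.4 t N/yr.
Box D throughput = its input = 1259.4 t N/yr; τ = 1400 / 1259.4 = 1.112 yr.

1.11 yr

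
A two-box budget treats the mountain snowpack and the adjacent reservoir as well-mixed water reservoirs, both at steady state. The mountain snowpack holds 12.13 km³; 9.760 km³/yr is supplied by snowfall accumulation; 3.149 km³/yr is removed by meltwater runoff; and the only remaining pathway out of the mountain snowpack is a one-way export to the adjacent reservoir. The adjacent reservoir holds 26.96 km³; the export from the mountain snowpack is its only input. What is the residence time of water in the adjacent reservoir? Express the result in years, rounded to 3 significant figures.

4.08 yr

Balance the mountain snowpack: ΣF_in = 9.7600 km³/yr.
Export to the adjacent reservoir = ΣF_in − (3.149) = 6.6110 km³/yr.
At steady state the output of the adjacent reservoir equals its input, 6.6110 km³/yr.
τ = M / F = 26.96 / 6.6110 = 4.078 yr.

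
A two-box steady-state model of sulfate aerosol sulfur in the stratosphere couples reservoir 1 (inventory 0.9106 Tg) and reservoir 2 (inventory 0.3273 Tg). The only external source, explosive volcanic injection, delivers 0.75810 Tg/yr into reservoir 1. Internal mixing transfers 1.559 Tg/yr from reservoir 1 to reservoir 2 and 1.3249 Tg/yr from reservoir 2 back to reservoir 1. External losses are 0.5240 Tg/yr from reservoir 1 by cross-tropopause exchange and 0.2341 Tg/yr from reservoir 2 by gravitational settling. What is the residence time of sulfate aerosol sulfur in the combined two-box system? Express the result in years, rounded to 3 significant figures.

Residence time in the combined system uses the total inventory and the total *external* removal — internal exchanges between the two boxes cancel.
M_total = 0.9106 + 0.3273 = 1.2379 Tg.
ΣF_external_out = 0.5240 + 0.2341 = 0.75810 Tg/yr.
τ = M_total / ΣF_ext = 1.2379 / 0.75810 = 1.633 yr.

1.63 yr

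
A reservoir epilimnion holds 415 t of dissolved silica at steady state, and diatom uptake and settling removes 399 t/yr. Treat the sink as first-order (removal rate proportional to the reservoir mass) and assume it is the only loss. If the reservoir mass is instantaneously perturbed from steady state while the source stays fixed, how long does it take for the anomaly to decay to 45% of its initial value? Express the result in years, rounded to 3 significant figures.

For a linear reservoir the anomaly decays as exp(−t/τ) with τ = M/F = 415/399 = 1.040 yr.
exp(−t/τ) = 0.45 ⇒ t = −τ ln(0.45) = 1.040 × 0.7985 = 0.8305 yr.

0.831 yr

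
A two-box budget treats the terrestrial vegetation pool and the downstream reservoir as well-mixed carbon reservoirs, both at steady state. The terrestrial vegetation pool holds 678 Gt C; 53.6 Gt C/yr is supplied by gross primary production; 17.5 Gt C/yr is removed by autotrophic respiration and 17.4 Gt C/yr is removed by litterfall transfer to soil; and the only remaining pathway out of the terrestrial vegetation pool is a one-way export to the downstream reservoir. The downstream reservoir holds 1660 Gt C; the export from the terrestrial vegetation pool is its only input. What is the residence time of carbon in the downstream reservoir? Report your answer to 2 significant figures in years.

Balance the terrestrial vegetation pool: ΣF_in = 53.600 Gt C/yr.
Export to the downstream reservoir = ΣF_in − (17.5 + 17.4) = 18.700 Gt C/yr.
At steady state the output of the downstream reservoir equals its input, 18.700 Gt C/yr.
τ = M / F = 1660 / 18.700 = 88.77 yr.

89 yr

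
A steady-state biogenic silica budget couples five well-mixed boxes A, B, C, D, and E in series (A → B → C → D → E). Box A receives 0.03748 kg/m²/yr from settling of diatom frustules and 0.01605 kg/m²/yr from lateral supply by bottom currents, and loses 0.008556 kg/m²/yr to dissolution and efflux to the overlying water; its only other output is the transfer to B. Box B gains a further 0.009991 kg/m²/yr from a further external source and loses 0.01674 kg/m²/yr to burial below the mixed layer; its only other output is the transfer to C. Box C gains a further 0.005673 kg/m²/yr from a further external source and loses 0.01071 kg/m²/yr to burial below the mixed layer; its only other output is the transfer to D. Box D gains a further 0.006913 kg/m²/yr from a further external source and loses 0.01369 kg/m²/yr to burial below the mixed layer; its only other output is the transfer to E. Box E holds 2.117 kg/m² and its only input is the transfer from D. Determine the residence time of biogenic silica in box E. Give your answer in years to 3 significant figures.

Box A: F(A→B) = (0.03748 + 0.01605) − 0.008556 = 0.044974 kg/m²/yr.
Box B: F(B→C) = (0.044974 + 0.009991) − 0.01674 = 0.038225 kg/m²/yr.
Box C: F(C→D) = (0.038225 + 0.005673) − 0.01071 = 0.033188 kg/m²/yr.
Box D: F(D→E) = (0.033188 + 0.006913) − 0.01369 = 0.026411 kg/m²/yr.
Box E throughput = its input = 0.026411 kg/m²/yr; τ = 2.117 / 0.026411 = 80.16 yr.

80.2 yr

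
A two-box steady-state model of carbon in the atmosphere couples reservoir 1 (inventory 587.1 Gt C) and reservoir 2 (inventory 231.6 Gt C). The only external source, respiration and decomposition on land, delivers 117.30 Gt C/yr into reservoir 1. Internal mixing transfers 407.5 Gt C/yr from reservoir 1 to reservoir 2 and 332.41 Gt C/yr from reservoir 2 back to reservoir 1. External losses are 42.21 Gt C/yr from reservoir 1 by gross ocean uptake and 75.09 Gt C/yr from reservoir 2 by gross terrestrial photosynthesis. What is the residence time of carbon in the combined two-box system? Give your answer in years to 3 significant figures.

6.98 yr

Residence time in the combined system uses the total inventory and the total *external* removal — internal exchanges between the two boxes cancel.
M_total = 587.1 + 231.6 = 818.70 Gt C.
ΣF_external_out = 42.21 + 75.09 = 117.30 Gt C/yr.
τ = M_total / ΣF_ext = 818.70 / 117.30 = 6.980 yr.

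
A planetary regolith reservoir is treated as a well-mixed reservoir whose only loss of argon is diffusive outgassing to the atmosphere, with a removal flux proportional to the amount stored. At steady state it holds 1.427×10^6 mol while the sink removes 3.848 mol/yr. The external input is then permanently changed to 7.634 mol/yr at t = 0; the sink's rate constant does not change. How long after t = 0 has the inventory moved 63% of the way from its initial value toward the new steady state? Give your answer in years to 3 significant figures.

τ = M₀/F₀ = 1.427×10^6/3.848 = 370800 yr.
The remaining gap fraction is e^(−t/τ); 63% covered ⇒ e^(−t/τ) = 0.370.
t = −τ ln(0.370) = 370800 × 0.9943 = 368700 yr.

369000 yr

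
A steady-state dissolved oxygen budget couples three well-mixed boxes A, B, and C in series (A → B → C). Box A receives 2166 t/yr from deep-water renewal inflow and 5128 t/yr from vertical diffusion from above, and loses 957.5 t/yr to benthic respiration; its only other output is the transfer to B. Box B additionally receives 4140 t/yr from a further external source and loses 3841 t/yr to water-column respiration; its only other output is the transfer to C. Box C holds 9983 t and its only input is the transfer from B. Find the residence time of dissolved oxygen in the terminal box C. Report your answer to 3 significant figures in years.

1.50 yr

Box A: F(A→B) = (2166 + 5128) − 957.5 = 6336.5 t/yr.
Box B: F(B→C) = (6336.5 + 4140) − 3841 = 6635.5 t/yr.
Box C throughput = its input = 6635.5 t/yr; τ = 9983 / 6635.5 = 1.504 yr.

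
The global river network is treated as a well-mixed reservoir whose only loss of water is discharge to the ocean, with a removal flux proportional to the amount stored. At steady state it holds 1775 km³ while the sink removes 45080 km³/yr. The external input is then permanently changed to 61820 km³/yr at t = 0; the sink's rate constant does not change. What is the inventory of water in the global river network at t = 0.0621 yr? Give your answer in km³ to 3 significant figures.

Residence time τ = M₀/F₀ = 0.03937 yr. The eventual steady state is M_∞ = M₀·(F₁/F₀) = 1775 × 61820/45080 = 2434.1 km³.
The anomaly ΔM(t) = M(t) − M_∞ decays as ΔM₀·e^(−t/τ) with ΔM₀ = 1775 − 2434.1 = −659.1 km³.
At t = 0.0621 yr, e^(−t/τ) = e^(−1.577) = 0.2066, so ΔM = −136.1 km³ and M = 2434.1 − 136.1 = 2298.0 km³.

2300 km³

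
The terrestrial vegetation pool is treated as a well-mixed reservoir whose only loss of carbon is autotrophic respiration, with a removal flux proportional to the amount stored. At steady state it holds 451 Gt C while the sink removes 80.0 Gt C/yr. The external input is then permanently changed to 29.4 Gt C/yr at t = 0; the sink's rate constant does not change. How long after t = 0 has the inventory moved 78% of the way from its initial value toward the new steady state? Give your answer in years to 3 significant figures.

8.54 yr

τ = M₀/F₀ = 451/80.0 = 5.638 yr.
The remaining gap fraction is e^(−t/τ); 78% covered ⇒ e^(−t/τ) = 0.220.
t = −τ ln(0.220) = 5.638 × 1.514 = 8.536 yr.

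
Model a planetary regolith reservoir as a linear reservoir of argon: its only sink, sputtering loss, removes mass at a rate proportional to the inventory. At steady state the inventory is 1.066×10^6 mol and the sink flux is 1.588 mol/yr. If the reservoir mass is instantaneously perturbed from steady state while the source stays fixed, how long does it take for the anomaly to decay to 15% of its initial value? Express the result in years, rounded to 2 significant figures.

1.3×10^6 yr

For a linear reservoir the anomaly decays as exp(−t/τ) with τ = M/F = 1.066×10^6/1.588 = 671300 yr.
exp(−t/τ) = 0.15 ⇒ t = −τ ln(0.15) = 671300 × 1.897 = 1.274×10^6 yr.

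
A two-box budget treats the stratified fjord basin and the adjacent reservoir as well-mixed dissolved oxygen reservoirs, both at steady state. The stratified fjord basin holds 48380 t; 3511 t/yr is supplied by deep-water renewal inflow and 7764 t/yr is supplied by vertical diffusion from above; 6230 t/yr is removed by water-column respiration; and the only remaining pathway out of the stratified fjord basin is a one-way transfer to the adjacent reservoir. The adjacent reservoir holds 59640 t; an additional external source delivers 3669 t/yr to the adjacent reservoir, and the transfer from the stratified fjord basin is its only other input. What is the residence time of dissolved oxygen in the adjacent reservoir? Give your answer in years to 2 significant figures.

6.8 yr

Balance the stratified fjord basin: ΣF_in = 3511 + 7764 = 11275 t/yr.
Transfer to the adjacent reservoir = ΣF_in − (6230) = 5045.0 t/yr.
Total input to the adjacent reservoir = 5045.0 + 3669 = 8714.0 t/yr; at steady state this equals its total output.
τ = M / F = 59640 / 8714.0 = 6.844 yr.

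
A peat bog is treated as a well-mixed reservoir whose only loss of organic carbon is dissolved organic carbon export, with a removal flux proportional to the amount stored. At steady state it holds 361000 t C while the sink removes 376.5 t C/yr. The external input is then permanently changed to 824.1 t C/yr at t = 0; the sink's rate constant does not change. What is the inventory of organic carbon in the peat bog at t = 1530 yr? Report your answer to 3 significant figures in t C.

The sink rate constant is k = F₀/M₀ = 376.5/361000 = 0.001043 yr⁻¹.
Solving dM/dt = F₁ − kM with M(0) = M₀ gives M(t) = F₁/k + (M₀ − F₁/k)·e^(−kt).
F₁/k = 824.1/0.001043 = 790170 t C; kt = 0.001043 × 1530 = 1.596, e^(−kt) = 0.2028.
M(1530) = 790170 + (361000 − 790170) × 0.2028 = 790170 − 87020 = 703150 t C.

703000 t C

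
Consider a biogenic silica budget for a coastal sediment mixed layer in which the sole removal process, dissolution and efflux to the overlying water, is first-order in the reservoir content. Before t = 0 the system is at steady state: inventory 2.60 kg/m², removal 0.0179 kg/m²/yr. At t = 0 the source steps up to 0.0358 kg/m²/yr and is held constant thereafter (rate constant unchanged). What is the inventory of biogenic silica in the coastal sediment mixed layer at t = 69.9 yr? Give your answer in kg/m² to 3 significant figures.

3.59 kg/m²

Residence time τ = M₀/F₀ = 145.3 yr. The eventual steady state is M_∞ = M₀·(F₁/F₀) = 2.60 × 0.0358/0.0179 = 5.2000 kg/m².
The anomaly ΔM(t) = M(t) − M_∞ decays as ΔM₀·e^(−t/τ) with ΔM₀ = 2.60 − 5.2000 = −2.600 kg/m².
At t = 69.9 yr, e^(−t/τ) = e^(−0.4812) = 0.6180, so ΔM = −1.607 kg/m² and M = 5.2000 − 1.607 = 3.5931 kg/m².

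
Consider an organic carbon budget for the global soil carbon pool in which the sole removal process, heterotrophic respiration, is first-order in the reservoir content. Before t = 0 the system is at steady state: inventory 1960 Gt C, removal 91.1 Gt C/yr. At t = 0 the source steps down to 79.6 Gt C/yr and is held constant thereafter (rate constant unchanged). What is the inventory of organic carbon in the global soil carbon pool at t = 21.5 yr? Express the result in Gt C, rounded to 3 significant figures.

1800 Gt C

Residence time τ = M₀/F₀ = 21.51 yr. The eventual steady state is M_∞ = M₀·(F₁/F₀) = 1960 × 79.6/91.1 = 1712.6 Gt C.
The anomaly ΔM(t) = M(t) − M_∞ decays as ΔM₀·e^(−t/τ) with ΔM₀ = 1960 − 1712.6 = 247.4 Gt C.
At t = 21.5 yr, e^(−t/τ) = e^(−0.9993) = 0.3681, so ΔM = 91.08 Gt C and M = 1712.6 + 91.08 = 1803.7 Gt C.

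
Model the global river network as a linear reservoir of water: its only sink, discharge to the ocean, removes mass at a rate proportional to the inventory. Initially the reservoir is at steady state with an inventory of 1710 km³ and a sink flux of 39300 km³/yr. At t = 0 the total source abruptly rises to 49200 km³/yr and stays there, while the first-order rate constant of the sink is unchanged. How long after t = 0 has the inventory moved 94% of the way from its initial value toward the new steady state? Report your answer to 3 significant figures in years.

τ = M₀/F₀ = 1710/39300 = 0.04351 yr.
The remaining gap fraction is e^(−t/τ); 94% covered ⇒ e^(−t/τ) = 0.0600.
t = −τ ln(0.0600) = 0.04351 × 2.813 = 0.1224 yr.

0.122 yr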